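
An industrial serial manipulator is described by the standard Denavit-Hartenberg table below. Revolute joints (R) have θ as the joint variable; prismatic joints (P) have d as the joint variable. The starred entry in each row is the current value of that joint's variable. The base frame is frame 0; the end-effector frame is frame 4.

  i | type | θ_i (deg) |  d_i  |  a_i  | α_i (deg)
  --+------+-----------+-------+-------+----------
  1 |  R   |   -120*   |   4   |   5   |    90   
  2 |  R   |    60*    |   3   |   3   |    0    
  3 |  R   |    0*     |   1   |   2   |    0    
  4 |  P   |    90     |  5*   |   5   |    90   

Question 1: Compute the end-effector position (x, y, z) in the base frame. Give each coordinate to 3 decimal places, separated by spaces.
-9.379 1.755 10.830

after link 1: o_1 = (-2.5000, -4.3301, 4.0000)
after link 2: o_2 = (-5.8481, -4.1292, 6.5981)
after link 3: o_3 = (-7.2141, -4.4952, 8.3301)
after link 4: o_4 = (-9.3792, 1.7548, 10.8301)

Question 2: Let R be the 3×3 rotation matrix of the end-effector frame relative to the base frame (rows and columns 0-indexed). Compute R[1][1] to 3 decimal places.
End-effector y-axis (col 1 of R) = (-0.8660,0.5000,0.0000)
R[1][1] = 0.5000

0.500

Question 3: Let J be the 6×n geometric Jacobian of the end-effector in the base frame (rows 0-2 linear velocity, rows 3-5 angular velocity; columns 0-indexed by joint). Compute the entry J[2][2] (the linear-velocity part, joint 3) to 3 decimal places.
-3.330

axis z_2 = (-0.8660,0.5000,0.0000); lever o_n−o_2 = (-3.5311,5.8840,4.2321)
cross product → J_v[:, 2] = (2.1160,3.6651,-3.3301)
J_ω[:, 2] = z_2
entry J[2][2] = -3.3301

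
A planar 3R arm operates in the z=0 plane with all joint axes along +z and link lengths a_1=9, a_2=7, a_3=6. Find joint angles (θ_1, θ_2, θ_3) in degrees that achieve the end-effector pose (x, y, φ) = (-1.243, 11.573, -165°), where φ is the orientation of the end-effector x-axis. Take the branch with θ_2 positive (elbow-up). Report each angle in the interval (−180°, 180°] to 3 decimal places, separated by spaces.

wrist centre = target − a_3·(cos φ, sin φ) = (4.5526, 13.1259)
cos θ_2 = (193.0154−9²−7²)/(2·9·7) = 0.5001; θ_2 = 59.9919° (elbow-up)
β = atan2(13.1259,4.5526) = 70.8716°; ψ = atan2(6.0617,12.5009) = 25.8688°
θ_1 = β − ψ = 45.0027°
θ_3 = φ − θ_1 − θ_2 = 90.0053° (wrapped to (-180°,180°])

45.003 59.992 90.005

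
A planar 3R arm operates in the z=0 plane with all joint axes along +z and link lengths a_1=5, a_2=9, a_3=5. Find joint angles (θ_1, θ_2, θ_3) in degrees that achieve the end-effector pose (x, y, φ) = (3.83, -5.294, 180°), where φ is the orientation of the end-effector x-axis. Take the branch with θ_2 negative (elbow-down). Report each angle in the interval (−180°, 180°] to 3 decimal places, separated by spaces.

wrist centre = target − a_3·(cos φ, sin φ) = (8.8300, -5.2940)
cos θ_2 = (105.9953−5²−9²)/(2·5·9) = -0.0001; θ_2 = -90.0030° (elbow-down)
β = atan2(-5.2940,8.8300) = -30.9447°; ψ = atan2(-9.0000,4.9995) = -60.9477°
θ_1 = β − ψ = 30.0030°
θ_3 = φ − θ_1 − θ_2 = -120.0000° (wrapped to (-180°,180°])

30.003 -90.003 -120.000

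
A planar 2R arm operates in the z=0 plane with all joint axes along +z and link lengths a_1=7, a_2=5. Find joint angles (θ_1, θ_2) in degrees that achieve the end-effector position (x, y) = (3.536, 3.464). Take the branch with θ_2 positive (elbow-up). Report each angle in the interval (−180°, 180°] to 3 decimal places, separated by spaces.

-1.171 135.000

cos θ_2 = (24.5026−7²−5²)/(2·7·5) = -0.7071; θ_2 = 134.9999° (elbow-up)
β = atan2(3.4640,3.5360) = 44.4107°; ψ = atan2(3.5355,3.4645) = 45.5817°
θ_1 = β − ψ = -1.1710°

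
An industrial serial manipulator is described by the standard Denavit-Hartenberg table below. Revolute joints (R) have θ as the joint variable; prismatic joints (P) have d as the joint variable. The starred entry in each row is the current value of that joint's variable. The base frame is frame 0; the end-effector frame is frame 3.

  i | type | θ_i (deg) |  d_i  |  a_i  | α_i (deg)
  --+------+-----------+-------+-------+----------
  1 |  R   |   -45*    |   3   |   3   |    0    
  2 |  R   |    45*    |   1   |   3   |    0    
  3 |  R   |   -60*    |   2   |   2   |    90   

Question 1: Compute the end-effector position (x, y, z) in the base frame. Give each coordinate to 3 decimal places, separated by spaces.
6.121 -3.853 6.000

after link 1: o_1 = (2.1213, -2.1213, 3.0000)
after link 2: o_2 = (5.1213, -2.1213, 4.0000)
after link 3: o_3 = (6.1213, -3.8534, 6.0000)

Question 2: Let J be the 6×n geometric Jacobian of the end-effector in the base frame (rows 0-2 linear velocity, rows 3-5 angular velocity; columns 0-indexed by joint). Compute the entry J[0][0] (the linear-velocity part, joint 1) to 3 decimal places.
axis z_0 = ẑ; lever o_n−o_0 = (6.1213,-3.8534,6.0000)
cross product → J_v[:, 0] = (3.8534,6.1213,-0.0000)
J_ω[:, 0] = z_0
entry J[0][0] = 3.8534

3.853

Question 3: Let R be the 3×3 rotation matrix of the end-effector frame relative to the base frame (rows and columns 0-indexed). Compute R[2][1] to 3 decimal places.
End-effector y-axis (col 1 of R) = (0.0000,0.0000,1.0000)
R[2][1] = 1.0000

1.000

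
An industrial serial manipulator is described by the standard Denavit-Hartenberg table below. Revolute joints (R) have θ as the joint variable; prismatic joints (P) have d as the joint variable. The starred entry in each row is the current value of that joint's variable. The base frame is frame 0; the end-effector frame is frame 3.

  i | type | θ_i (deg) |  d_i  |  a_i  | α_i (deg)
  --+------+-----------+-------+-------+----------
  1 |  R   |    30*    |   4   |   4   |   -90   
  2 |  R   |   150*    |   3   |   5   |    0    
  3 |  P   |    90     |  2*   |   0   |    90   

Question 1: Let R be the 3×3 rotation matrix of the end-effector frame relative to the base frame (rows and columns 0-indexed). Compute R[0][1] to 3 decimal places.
End-effector y-axis (col 1 of R) = (-0.5000,0.8660,0.0000)
R[0][1] = -0.5000

-0.500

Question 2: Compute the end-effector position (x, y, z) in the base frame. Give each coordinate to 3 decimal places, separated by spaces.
after link 1: o_1 = (3.4641, 2.0000, 4.0000)
after link 2: o_2 = (-1.7859, 2.4330, 1.5000)
after link 3: o_3 = (-2.7859, 4.1651, 1.5000)

-2.786 4.165 1.500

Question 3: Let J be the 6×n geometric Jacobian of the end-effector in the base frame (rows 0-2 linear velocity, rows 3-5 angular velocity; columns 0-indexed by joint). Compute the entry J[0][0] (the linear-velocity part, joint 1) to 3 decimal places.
-4.165

axis z_0 = ẑ; lever o_n−o_0 = (-2.7859,4.1651,1.5000)
cross product → J_v[:, 0] = (-4.1651,-2.7859,0.0000)
J_ω[:, 0] = z_0
entry J[0][0] = -4.1651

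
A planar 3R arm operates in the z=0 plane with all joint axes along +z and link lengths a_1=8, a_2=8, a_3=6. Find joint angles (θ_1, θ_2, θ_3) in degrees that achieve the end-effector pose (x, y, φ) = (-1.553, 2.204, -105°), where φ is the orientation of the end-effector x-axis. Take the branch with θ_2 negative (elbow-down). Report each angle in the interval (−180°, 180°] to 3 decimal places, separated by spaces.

150.002 -120.004 -134.999

wrist centre = target − a_3·(cos φ, sin φ) = (-0.0001, 7.9996)
cos θ_2 = (63.9929−8²−8²)/(2·8·8) = -0.5001; θ_2 = -120.0037° (elbow-down)
β = atan2(7.9996,-0.0001) = 90.0006°; ψ = atan2(-6.9279,3.9996) = -60.0018°
θ_1 = β − ψ = 150.0025°
θ_3 = φ − θ_1 − θ_2 = -134.9988° (wrapped to (-180°,180°])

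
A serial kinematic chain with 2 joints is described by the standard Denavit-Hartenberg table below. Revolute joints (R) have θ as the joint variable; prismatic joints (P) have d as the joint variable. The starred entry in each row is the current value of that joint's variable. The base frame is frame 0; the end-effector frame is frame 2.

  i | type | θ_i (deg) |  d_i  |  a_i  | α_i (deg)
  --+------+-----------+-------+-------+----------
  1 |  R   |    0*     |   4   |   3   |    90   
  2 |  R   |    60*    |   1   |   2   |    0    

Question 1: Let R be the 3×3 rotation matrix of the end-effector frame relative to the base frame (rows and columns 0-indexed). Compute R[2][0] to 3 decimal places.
0.866

End-effector x-axis (col 0 of R) = (0.5000,0.0000,0.8660)
R[2][0] = 0.8660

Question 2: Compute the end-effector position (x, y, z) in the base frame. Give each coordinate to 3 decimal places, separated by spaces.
4.000 -1.000 5.732

after link 1: o_1 = (3.0000, 0.0000, 4.0000)
after link 2: o_2 = (4.0000, -1.0000, 5.7321)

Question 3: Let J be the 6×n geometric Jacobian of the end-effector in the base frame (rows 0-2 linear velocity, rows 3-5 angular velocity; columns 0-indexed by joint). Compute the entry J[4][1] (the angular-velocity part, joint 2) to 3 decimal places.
-1.000

axis z_1 = (0.0000,-1.0000,0.0000); lever o_n−o_1 = (1.0000,-1.0000,1.7321)
cross product → J_v[:, 1] = (-1.7321,0.0000,1.0000)
J_ω[:, 1] = z_1
entry J[4][1] = -1.0000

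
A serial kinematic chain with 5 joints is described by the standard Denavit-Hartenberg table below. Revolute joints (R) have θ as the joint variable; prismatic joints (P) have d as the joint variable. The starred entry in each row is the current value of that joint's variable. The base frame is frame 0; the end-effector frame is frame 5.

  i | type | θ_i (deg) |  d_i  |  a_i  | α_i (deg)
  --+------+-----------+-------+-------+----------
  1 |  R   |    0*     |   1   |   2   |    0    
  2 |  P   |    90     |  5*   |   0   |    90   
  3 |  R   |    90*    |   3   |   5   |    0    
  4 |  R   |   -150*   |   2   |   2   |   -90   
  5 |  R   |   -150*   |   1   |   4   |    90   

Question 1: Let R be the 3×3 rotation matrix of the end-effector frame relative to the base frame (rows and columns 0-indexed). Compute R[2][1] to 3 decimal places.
End-effector y-axis (col 1 of R) = (0.0000,0.8660,0.5000)
R[2][1] = 0.5000

0.500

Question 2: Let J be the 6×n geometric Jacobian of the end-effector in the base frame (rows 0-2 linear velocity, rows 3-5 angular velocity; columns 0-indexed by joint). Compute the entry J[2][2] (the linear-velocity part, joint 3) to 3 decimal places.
axis z_2 = (1.0000,-0.0000,0.0000); lever o_n−o_2 = (7.0000,0.1340,6.7679)
cross product → J_v[:, 2] = (-0.0000,-6.7679,0.1340)
J_ω[:, 2] = z_2
entry J[2][2] = 0.1340

0.134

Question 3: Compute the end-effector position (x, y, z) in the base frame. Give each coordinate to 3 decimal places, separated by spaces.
9.000 0.134 12.768

after link 1: o_1 = (2.0000, 0.0000, 1.0000)
after link 2: o_2 = (2.0000, 0.0000, 6.0000)
after link 3: o_3 = (5.0000, 0.0000, 11.0000)
after link 4: o_4 = (7.0000, 1.0000, 9.2679)
after link 5: o_5 = (9.0000, 0.1340, 12.7679)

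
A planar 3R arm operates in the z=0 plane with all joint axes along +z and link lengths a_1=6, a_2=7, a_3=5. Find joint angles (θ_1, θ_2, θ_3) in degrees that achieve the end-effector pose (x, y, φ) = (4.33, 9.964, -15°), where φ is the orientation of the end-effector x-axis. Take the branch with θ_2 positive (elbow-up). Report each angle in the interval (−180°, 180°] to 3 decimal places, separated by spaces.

wrist centre = target − a_3·(cos φ, sin φ) = (-0.4996, 11.2581)
cos θ_2 = (126.9943−6²−7²)/(2·6·7) = 0.4999; θ_2 = 60.0045° (elbow-up)
β = atan2(11.2581,-0.4996) = 92.5411°; ψ = atan2(6.0625,9.4995) = 32.5454°
θ_1 = β − ψ = 59.9957°
θ_3 = φ − θ_1 − θ_2 = -135.0002° (wrapped to (-180°,180°])

59.996 60.004 -135.000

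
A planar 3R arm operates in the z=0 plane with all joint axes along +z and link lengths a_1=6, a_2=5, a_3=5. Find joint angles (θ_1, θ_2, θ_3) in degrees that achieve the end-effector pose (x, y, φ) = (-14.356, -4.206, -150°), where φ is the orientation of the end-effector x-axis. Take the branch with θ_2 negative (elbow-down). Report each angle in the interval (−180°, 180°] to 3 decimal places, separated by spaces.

wrist centre = target − a_3·(cos φ, sin φ) = (-10.0259, -1.7060)
cos θ_2 = (103.4286−6²−5²)/(2·6·5) = 0.7071; θ_2 = -44.9971° (elbow-down)
β = atan2(-1.7060,-10.0259) = -170.3431°; ψ = atan2(-3.5354,9.5357) = -20.3422°
θ_1 = β − ψ = -150.0009°
θ_3 = φ − θ_1 − θ_2 = 44.9979° (wrapped to (-180°,180°])

-150.001 -44.997 44.998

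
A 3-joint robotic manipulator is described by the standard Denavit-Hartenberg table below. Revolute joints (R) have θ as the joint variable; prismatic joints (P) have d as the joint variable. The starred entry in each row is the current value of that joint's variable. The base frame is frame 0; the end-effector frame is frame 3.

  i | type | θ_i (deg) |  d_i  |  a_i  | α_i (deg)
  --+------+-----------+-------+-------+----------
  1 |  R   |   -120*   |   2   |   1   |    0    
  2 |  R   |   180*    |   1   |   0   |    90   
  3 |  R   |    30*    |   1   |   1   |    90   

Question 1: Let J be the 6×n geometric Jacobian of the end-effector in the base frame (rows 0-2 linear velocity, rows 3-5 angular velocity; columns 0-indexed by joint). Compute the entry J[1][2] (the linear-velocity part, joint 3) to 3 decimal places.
-0.433

axis z_2 = (0.8660,-0.5000,0.0000); lever o_n−o_2 = (1.2990,0.2500,0.5000)
cross product → J_v[:, 2] = (-0.2500,-0.4330,0.8660)
J_ω[:, 2] = z_2
entry J[1][2] = -0.4330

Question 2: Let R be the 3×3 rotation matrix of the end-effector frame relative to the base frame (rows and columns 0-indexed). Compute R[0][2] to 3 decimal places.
End-effector z-axis (col 2 of R) = (0.2500,0.4330,-0.8660)
R[0][2] = 0.2500

0.250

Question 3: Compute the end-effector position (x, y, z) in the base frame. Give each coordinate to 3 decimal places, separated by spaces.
after link 1: o_1 = (-0.5000, -0.8660, 2.0000)
after link 2: o_2 = (-0.5000, -0.8660, 3.0000)
after link 3: o_3 = (0.7990, -0.6160, 3.5000)

0.799 -0.616 3.500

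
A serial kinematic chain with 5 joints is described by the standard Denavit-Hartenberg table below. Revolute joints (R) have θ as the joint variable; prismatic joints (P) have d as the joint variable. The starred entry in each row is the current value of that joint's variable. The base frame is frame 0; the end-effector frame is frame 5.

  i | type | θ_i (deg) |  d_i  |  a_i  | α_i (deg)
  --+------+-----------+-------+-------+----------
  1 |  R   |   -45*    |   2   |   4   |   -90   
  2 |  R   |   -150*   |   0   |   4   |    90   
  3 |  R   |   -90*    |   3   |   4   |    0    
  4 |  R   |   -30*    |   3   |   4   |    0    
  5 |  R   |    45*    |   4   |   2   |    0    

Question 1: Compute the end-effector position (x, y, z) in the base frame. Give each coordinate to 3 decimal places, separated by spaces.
-8.893 -4.395 -5.401

after link 1: o_1 = (2.8284, -2.8284, 2.0000)
after link 2: o_2 = (0.3789, -0.3789, 4.0000)
after link 3: o_3 = (-3.5101, -2.1467, 1.4019)
after link 4: o_4 = (-5.7956, -4.7603, -2.1962)
after link 5: o_5 = (-8.8928, -4.3951, -5.4014)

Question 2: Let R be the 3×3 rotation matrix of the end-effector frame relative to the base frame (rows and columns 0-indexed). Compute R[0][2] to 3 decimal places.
-0.354

End-effector z-axis (col 2 of R) = (-0.3536,0.3536,-0.8660)
R[0][2] = -0.3536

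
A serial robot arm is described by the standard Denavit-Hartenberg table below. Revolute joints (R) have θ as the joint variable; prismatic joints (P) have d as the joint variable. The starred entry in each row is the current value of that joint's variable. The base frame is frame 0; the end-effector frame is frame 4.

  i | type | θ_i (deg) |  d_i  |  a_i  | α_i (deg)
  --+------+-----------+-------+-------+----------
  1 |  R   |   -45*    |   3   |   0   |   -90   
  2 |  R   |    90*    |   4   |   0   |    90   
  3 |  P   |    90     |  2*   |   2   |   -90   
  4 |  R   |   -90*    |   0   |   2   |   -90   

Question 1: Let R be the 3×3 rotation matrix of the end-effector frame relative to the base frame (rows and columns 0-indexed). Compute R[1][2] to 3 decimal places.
End-effector z-axis (col 2 of R) = (0.7071,0.7071,0.0000)
R[1][2] = 0.7071

0.707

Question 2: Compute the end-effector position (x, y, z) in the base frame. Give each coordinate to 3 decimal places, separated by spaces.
7.071 1.414 3.000

after link 1: o_1 = (0.0000, 0.0000, 3.0000)
after link 2: o_2 = (2.8284, 2.8284, 3.0000)
after link 3: o_3 = (5.6569, 2.8284, 3.0000)
after link 4: o_4 = (7.0711, 1.4142, 3.0000)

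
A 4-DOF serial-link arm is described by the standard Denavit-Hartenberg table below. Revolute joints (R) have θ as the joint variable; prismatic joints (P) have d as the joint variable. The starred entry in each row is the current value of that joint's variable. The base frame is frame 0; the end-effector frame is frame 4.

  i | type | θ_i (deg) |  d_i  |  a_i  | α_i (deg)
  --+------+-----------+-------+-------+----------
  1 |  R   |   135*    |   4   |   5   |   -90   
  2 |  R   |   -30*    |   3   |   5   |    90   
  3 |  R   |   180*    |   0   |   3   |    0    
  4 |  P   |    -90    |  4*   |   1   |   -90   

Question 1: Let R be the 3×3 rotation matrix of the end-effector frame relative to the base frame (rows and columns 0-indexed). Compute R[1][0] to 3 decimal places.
-0.707

End-effector x-axis (col 0 of R) = (-0.7071,-0.7071,0.0000)
R[1][0] = -0.7071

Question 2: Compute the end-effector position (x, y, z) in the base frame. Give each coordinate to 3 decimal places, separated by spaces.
-6.174 0.518 8.464

after link 1: o_1 = (-3.5355, 3.5355, 4.0000)
after link 2: o_2 = (-8.7187, 4.4761, 6.5000)
after link 3: o_3 = (-6.8816, 2.6390, 5.0000)
after link 4: o_4 = (-6.1745, 0.5176, 8.4641)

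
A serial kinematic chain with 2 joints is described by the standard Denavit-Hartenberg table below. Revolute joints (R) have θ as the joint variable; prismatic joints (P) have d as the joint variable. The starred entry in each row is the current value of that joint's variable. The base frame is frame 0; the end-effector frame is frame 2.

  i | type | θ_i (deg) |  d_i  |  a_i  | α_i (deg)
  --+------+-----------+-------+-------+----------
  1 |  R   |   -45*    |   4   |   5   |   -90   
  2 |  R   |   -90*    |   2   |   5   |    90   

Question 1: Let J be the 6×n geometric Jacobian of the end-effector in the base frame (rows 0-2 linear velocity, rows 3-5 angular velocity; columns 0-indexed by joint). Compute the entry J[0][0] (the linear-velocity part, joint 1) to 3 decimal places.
axis z_0 = ẑ; lever o_n−o_0 = (4.9497,-2.1213,9.0000)
cross product → J_v[:, 0] = (2.1213,4.9497,-0.0000)
J_ω[:, 0] = z_0
entry J[0][0] = 2.1213

2.121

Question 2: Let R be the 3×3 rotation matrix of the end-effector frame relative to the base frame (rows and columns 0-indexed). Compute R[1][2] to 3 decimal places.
0.707

End-effector z-axis (col 2 of R) = (-0.7071,0.7071,0.0000)
R[1][2] = 0.7071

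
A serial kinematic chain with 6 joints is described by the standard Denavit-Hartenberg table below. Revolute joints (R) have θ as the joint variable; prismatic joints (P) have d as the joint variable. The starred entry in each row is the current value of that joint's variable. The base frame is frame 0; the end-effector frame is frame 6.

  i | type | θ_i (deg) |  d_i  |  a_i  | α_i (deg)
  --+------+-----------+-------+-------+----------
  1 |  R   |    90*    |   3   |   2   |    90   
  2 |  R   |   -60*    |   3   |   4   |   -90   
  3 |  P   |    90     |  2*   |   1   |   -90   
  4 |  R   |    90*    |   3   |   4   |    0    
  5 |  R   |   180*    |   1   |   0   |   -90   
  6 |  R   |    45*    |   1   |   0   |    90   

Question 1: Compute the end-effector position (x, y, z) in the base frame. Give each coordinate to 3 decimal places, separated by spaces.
after link 1: o_1 = (0.0000, 2.0000, 3.0000)
after link 2: o_2 = (3.0000, 4.0000, -0.4641)
after link 3: o_3 = (2.0000, 5.7321, 0.5359)
after link 4: o_4 = (2.0000, 0.7679, 1.1340)
after link 5: o_5 = (2.0000, 0.2679, 2.0000)
after link 6: o_6 = (1.0000, 0.2679, 2.0000)

1.000 0.268 2.000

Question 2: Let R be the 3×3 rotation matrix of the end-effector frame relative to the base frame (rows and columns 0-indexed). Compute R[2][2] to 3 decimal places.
0.966

End-effector z-axis (col 2 of R) = (0.0000,0.2588,0.9659)
R[2][2] = 0.9659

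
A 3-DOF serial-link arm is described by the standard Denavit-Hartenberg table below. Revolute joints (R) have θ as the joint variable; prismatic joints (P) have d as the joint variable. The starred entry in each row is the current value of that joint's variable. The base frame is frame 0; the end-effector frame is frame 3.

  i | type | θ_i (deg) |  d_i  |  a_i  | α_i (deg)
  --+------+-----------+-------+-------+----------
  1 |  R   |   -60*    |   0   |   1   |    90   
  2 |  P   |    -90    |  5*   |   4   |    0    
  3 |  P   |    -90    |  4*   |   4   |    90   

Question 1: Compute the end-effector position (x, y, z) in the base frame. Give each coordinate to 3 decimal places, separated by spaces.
-9.294 -1.902 -4.000

after link 1: o_1 = (0.5000, -0.8660, 0.0000)
after link 2: o_2 = (-3.8301, -3.3660, -4.0000)
after link 3: o_3 = (-9.2942, -1.9019, -4.0000)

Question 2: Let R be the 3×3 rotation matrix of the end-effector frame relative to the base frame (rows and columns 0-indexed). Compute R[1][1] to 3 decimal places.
End-effector y-axis (col 1 of R) = (-0.8660,-0.5000,0.0000)
R[1][1] = -0.5000

-0.500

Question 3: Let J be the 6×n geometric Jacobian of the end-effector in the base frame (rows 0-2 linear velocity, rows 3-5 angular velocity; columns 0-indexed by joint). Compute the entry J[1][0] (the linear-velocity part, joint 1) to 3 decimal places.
-9.294

axis z_0 = ẑ; lever o_n−o_0 = (-9.2942,-1.9019,-4.0000)
cross product → J_v[:, 0] = (1.9019,-9.2942,0.0000)
J_ω[:, 0] = z_0
entry J[1][0] = -9.2942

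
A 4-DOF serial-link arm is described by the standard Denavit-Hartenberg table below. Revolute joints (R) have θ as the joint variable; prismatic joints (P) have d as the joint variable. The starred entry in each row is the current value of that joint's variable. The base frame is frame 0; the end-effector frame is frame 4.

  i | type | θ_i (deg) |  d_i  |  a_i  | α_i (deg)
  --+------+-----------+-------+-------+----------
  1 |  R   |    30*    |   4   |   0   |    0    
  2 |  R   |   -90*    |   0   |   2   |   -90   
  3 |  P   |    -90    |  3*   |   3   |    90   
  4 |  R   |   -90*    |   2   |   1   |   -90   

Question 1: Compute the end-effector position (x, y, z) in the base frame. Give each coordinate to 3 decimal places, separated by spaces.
after link 1: o_1 = (0.0000, 0.0000, 4.0000)
after link 2: o_2 = (1.0000, -1.7321, 4.0000)
after link 3: o_3 = (3.5981, -0.2321, 7.0000)
after link 4: o_4 = (1.7321, 1.0000, 7.0000)

1.732 1.000 7.000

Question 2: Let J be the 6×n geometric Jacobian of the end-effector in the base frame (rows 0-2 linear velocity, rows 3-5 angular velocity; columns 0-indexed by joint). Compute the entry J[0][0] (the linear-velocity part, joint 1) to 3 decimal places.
axis z_0 = ẑ; lever o_n−o_0 = (1.7321,1.0000,7.0000)
cross product → J_v[:, 0] = (-1.0000,1.7321,0.0000)
J_ω[:, 0] = z_0
entry J[0][0] = -1.0000

-1.000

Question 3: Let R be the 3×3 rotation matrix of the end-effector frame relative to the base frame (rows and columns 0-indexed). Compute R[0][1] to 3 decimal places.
0.500

End-effector y-axis (col 1 of R) = (0.5000,-0.8660,0.0000)
R[0][1] = 0.5000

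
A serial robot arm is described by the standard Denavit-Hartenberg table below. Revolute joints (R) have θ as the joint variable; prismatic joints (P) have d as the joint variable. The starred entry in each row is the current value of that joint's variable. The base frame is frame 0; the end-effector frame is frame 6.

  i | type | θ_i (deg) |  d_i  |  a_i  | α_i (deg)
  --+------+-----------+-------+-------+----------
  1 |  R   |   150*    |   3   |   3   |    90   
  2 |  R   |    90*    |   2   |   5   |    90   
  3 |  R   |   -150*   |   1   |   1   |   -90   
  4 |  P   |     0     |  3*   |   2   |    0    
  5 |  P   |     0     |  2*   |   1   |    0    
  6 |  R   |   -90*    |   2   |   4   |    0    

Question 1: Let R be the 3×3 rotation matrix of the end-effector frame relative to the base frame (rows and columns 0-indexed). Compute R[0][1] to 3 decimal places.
End-effector y-axis (col 1 of R) = (-0.2500,-0.4330,-0.8660)
R[0][1] = -0.2500

-0.250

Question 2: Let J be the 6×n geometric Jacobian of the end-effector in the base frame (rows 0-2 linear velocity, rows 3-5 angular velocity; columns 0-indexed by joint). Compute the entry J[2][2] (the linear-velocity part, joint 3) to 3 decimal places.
8.062

axis z_2 = (-0.8660,0.5000,-0.0000); lever o_n−o_2 = (-8.3612,-4.4821,0.0359)
cross product → J_v[:, 2] = (0.0179,0.0311,8.0622)
J_ω[:, 2] = z_2
entry J[2][2] = 8.0622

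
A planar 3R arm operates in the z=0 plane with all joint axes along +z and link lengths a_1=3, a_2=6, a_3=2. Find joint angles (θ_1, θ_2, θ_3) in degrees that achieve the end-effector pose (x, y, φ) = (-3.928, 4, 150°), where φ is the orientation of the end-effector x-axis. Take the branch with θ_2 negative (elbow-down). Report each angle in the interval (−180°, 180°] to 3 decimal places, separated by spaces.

wrist centre = target − a_3·(cos φ, sin φ) = (-2.1959, 3.0000)
cos θ_2 = (13.8222−3²−6²)/(2·3·6) = -0.8661; θ_2 = -150.0028° (elbow-down)
β = atan2(3.0000,-2.1959) = 126.2035°; ψ = atan2(-2.9997,-2.1963) = -126.2102°
θ_1 = β − ψ = 252.4137°
θ_3 = φ − θ_1 − θ_2 = 47.5891° (wrapped to (-180°,180°])

-107.586 -150.003 47.589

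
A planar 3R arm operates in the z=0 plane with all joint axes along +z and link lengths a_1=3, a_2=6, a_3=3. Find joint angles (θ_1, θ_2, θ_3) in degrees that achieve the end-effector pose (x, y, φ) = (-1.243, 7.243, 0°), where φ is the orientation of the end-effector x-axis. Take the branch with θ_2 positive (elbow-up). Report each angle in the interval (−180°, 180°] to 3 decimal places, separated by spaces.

90.014 44.981 -134.995

wrist centre = target − a_3·(cos φ, sin φ) = (-4.2430, 7.2430)
cos θ_2 = (70.4641−3²−6²)/(2·3·6) = 0.7073; θ_2 = 44.9814° (elbow-up)
β = atan2(7.2430,-4.2430) = 120.3621°; ψ = atan2(4.2413,7.2440) = 30.3483°
θ_1 = β − ψ = 90.0137°
θ_3 = φ − θ_1 − θ_2 = -134.9951° (wrapped to (-180°,180°])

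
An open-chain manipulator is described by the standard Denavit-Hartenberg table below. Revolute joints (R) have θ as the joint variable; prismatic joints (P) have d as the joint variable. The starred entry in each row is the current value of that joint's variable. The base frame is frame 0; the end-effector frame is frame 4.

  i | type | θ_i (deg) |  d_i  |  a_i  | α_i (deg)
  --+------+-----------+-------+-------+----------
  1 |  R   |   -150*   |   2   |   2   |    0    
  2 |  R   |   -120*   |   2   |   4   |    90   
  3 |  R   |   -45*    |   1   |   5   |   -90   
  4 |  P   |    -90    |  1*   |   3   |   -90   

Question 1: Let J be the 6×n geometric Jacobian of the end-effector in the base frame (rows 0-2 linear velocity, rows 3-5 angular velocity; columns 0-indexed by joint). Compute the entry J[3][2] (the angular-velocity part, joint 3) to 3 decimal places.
axis z_2 = (1.0000,0.0000,0.0000); lever o_n−o_2 = (4.0000,4.2426,-2.8284)
cross product → J_v[:, 2] = (-0.0000,2.8284,4.2426)
J_ω[:, 2] = z_2
entry J[3][2] = 1.0000

1.000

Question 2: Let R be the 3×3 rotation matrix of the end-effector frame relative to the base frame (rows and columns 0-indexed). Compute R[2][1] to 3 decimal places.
End-effector y-axis (col 1 of R) = (0.0000,-0.7071,-0.7071)
R[2][1] = -0.7071

-0.707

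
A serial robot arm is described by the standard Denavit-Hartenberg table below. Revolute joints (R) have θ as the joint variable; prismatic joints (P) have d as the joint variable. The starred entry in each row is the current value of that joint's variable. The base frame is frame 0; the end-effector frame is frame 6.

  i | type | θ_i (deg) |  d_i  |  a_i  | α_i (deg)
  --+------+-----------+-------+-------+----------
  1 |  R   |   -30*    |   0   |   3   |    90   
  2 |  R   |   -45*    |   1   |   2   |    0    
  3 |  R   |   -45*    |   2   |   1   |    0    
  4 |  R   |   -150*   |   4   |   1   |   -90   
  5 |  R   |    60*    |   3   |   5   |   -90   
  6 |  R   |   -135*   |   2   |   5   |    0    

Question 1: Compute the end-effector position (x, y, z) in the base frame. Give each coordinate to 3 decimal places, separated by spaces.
after link 1: o_1 = (2.5981, -1.5000, 0.0000)
after link 2: o_2 = (3.3228, -3.0731, -1.4142)
after link 3: o_3 = (2.3228, -4.8052, -2.4142)
after link 4: o_4 = (-0.1102, -8.0193, -1.5482)
after link 5: o_5 = (-1.2777, -2.3452, -0.8831)
after link 6: o_6 = (-3.4448, -3.4749, -5.6818)

-3.445 -3.475 -5.682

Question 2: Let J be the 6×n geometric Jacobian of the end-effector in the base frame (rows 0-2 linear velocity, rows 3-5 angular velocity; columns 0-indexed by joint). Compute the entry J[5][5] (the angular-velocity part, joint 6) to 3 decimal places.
axis z_5 = (0.6250,0.2165,-0.7500); lever o_n−o_5 = (-2.1671,-1.1296,-4.7987)
cross product → J_v[:, 5] = (-1.8862,4.6245,-0.2368)
J_ω[:, 5] = z_5
entry J[5][5] = -0.7500

-0.750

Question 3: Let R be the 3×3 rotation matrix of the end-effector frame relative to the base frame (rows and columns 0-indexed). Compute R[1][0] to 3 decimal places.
-0.313

End-effector x-axis (col 0 of R) = (-0.6834,-0.3125,-0.6597)
R[1][0] = -0.3125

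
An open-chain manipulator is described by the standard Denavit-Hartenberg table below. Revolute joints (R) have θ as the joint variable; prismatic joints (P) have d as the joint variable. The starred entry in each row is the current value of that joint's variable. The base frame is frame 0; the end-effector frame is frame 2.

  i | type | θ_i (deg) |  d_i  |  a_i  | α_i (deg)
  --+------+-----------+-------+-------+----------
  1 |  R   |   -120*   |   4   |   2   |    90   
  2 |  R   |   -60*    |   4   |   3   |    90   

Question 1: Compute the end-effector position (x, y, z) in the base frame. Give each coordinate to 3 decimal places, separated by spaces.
after link 1: o_1 = (-1.0000, -1.7321, 4.0000)
after link 2: o_2 = (-5.2141, -1.0311, 1.4019)

-5.214 -1.031 1.402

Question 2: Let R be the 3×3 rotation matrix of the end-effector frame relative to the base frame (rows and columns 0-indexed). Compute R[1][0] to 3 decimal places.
-0.433

End-effector x-axis (col 0 of R) = (-0.2500,-0.4330,-0.8660)
R[1][0] = -0.4330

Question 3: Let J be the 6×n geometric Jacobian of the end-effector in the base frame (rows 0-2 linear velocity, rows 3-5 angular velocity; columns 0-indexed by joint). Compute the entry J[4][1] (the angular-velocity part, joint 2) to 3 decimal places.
axis z_1 = (-0.8660,0.5000,0.0000); lever o_n−o_1 = (-4.2141,0.7010,-2.5981)
cross product → J_v[:, 1] = (-1.2990,-2.2500,1.5000)
J_ω[:, 1] = z_1
entry J[4][1] = 0.5000

0.500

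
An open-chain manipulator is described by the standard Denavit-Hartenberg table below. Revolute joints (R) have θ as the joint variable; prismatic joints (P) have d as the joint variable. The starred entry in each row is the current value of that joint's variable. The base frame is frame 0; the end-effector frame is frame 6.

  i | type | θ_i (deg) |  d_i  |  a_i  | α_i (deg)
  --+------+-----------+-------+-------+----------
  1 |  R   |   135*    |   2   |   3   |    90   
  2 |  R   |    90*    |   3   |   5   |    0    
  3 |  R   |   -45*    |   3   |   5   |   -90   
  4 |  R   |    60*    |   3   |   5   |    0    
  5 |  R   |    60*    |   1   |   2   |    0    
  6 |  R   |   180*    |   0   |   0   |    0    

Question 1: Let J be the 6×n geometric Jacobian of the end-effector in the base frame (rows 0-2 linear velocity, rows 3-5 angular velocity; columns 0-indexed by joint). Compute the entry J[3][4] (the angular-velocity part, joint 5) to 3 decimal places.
0.500

axis z_4 = (0.5000,-0.5000,0.7071); lever o_n−o_4 = (-0.2247,-2.2247,0.0000)
cross product → J_v[:, 4] = (1.5731,-0.1589,-1.2247)
J_ω[:, 4] = z_4
entry J[3][4] = 0.5000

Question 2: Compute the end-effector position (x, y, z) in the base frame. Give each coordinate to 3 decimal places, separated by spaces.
-3.415 3.327 14.425

after link 1: o_1 = (-2.1213, 2.1213, 2.0000)
after link 2: o_2 = (0.0000, 4.2426, 7.0000)
after link 3: o_3 = (-0.3787, 8.8640, 10.5355)
after link 4: o_4 = (-3.1905, 5.5521, 14.4246)
after link 5: o_5 = (-3.4153, 3.3274, 14.4246)
after link 6: o_6 = (-3.4153, 3.3274, 14.4246)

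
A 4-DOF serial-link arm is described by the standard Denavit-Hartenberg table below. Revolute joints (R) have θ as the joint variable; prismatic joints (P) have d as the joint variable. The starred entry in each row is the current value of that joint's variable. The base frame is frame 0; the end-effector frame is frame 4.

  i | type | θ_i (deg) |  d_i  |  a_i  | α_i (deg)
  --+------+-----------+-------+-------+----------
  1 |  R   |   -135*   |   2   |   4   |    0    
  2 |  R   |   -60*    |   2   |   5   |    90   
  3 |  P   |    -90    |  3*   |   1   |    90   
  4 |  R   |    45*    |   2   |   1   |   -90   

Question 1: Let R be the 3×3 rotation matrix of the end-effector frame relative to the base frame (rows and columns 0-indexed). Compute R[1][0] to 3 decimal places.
0.683

End-effector x-axis (col 0 of R) = (0.1830,0.6830,-0.7071)
R[1][0] = 0.6830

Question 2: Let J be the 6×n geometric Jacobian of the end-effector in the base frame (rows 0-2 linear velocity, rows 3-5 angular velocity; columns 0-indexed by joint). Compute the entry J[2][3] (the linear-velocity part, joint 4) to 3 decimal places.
0.707

axis z_3 = (0.9659,-0.2588,-0.0000); lever o_n−o_3 = (2.1149,0.1654,-0.7071)
cross product → J_v[:, 3] = (0.1830,0.6830,0.7071)
J_ω[:, 3] = z_3
entry J[2][3] = 0.7071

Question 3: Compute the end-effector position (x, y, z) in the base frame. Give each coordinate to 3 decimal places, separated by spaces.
-4.767 1.529 2.293

after link 1: o_1 = (-2.8284, -2.8284, 2.0000)
after link 2: o_2 = (-7.6581, -1.5343, 4.0000)
after link 3: o_3 = (-6.8816, 1.3634, 3.0000)
after link 4: o_4 = (-4.7667, 1.5288, 2.2929)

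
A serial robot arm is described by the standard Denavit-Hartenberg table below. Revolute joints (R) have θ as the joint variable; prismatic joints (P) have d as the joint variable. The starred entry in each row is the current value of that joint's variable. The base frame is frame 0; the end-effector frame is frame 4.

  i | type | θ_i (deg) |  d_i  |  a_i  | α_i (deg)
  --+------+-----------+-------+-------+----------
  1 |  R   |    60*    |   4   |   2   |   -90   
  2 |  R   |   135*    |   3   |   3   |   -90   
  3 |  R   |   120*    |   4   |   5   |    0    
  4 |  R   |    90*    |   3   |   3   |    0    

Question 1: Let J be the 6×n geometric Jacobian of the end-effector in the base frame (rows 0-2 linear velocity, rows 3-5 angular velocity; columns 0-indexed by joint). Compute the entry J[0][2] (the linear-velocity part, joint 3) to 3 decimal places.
axis z_2 = (-0.3536,-0.6124,0.7071); lever o_n−o_2 = (1.7785,-2.5797,8.5546)
cross product → J_v[:, 2] = (-3.4145,4.2821,2.0012)
J_ω[:, 2] = z_2
entry J[0][2] = -3.4145

-3.414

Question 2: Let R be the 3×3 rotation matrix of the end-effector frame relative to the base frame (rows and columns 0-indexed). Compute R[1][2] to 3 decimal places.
End-effector z-axis (col 2 of R) = (-0.3536,-0.6124,0.7071)
R[1][2] = -0.6124

-0.612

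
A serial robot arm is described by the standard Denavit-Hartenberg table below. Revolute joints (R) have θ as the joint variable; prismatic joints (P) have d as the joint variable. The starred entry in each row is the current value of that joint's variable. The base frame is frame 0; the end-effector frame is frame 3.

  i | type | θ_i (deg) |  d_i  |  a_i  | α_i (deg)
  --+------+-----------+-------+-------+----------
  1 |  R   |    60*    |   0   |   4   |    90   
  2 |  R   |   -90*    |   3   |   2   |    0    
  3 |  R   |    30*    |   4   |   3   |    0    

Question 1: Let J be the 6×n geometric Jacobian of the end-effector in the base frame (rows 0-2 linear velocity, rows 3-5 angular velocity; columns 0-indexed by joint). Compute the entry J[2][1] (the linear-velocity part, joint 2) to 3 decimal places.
1.500

axis z_1 = (0.8660,-0.5000,0.0000); lever o_n−o_1 = (6.8122,-2.2010,-4.5981)
cross product → J_v[:, 1] = (2.2990,3.9821,1.5000)
J_ω[:, 1] = z_1
entry J[2][1] = 1.5000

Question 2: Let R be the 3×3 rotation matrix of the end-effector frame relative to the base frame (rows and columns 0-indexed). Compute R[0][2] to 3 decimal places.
End-effector z-axis (col 2 of R) = (0.8660,-0.5000,0.0000)
R[0][2] = 0.8660

0.866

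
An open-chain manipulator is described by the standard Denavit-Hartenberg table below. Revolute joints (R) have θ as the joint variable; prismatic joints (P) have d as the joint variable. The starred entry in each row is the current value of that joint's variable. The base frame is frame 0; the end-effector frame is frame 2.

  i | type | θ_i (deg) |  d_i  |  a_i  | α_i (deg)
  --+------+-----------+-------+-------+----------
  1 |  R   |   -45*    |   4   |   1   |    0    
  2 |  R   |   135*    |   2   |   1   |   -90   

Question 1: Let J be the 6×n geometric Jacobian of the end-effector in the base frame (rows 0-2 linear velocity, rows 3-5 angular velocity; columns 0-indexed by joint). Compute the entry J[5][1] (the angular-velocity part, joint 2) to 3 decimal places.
1.000

axis z_1 = (0.0000,0.0000,1.0000); lever o_n−o_1 = (0.0000,1.0000,2.0000)
cross product → J_v[:, 1] = (-1.0000,0.0000,0.0000)
J_ω[:, 1] = z_1
entry J[5][1] = 1.0000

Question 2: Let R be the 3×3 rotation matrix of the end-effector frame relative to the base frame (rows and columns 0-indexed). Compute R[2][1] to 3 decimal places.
End-effector y-axis (col 1 of R) = (-0.0000,0.0000,-1.0000)
R[2][1] = -1.0000

-1.000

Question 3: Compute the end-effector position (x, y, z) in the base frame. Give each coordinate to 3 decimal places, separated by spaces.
0.707 0.293 6.000

after link 1: o_1 = (0.7071, -0.7071, 4.0000)
after link 2: o_2 = (0.7071, 0.2929, 6.0000)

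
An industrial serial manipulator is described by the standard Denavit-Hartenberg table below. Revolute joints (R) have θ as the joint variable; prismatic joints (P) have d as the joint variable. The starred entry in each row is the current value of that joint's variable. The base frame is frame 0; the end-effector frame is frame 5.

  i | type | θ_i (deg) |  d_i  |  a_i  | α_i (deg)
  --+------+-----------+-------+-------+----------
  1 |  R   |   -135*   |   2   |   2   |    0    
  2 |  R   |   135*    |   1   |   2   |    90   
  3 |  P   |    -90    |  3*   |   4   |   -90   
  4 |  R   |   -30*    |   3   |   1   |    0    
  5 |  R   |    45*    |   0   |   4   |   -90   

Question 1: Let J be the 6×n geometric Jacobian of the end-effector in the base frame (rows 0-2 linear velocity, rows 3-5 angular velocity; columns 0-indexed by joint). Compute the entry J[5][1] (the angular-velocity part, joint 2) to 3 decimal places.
1.000

axis z_1 = (0.0000,0.0000,1.0000); lever o_n−o_1 = (5.0000,-2.4647,-7.7297)
cross product → J_v[:, 1] = (2.4647,5.0000,-0.0000)
J_ω[:, 1] = z_1
entry J[5][1] = 1.0000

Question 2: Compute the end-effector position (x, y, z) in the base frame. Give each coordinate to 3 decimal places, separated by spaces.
3.586 -3.879 -5.730

after link 1: o_1 = (-1.4142, -1.4142, 2.0000)
after link 2: o_2 = (0.5858, -1.4142, 3.0000)
after link 3: o_3 = (0.5858, -4.4142, -1.0000)
after link 4: o_4 = (3.5858, -4.9142, -1.8660)
after link 5: o_5 = (3.5858, -3.8789, -5.7297)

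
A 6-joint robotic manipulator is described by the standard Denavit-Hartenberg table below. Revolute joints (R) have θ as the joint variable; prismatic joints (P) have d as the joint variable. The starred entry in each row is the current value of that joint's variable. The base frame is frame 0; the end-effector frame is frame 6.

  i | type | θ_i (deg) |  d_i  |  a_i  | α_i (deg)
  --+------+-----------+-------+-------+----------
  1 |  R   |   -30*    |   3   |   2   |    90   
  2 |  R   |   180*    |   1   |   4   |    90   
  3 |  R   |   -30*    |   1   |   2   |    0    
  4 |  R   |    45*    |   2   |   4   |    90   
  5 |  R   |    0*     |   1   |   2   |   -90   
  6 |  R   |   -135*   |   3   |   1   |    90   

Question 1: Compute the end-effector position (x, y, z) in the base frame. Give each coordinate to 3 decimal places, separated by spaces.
-7.903 4.885 9.000

after link 1: o_1 = (1.7321, -1.0000, 3.0000)
after link 2: o_2 = (-2.2321, 0.1340, 3.0000)
after link 3: o_3 = (-3.2321, 1.8660, 4.0000)
after link 4: o_4 = (-7.0958, 2.9013, 6.0000)
after link 5: o_5 = (-8.7688, 4.3849, 6.0000)
after link 6: o_6 = (-7.9028, 4.8849, 9.0000)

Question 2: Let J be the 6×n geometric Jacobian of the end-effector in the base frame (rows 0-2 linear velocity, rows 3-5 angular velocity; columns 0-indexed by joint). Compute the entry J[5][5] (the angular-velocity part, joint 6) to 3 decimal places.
axis z_5 = (0.0000,-0.0000,1.0000); lever o_n−o_5 = (0.8660,0.5000,3.0000)
cross product → J_v[:, 5] = (-0.5000,0.8660,0.0000)
J_ω[:, 5] = z_5
entry J[5][5] = 1.0000

1.000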